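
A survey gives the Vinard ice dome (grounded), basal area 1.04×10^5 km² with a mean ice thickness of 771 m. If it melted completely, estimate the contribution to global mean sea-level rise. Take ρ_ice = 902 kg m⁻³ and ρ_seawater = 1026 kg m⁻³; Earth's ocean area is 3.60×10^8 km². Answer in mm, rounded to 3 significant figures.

≈ 196 mm

Vinard: ice volume = 1.04×10^5 km² × 771 m = 8.018×10^4 km³; 8.018×10^4 × (902/1026) = 7.049×10^4 km³ of water.
Spread over 3.60×10^14 m² of ocean, Δh = 7.049×10^13 / 3.60×10^14 = 0.196 m = 196 mm.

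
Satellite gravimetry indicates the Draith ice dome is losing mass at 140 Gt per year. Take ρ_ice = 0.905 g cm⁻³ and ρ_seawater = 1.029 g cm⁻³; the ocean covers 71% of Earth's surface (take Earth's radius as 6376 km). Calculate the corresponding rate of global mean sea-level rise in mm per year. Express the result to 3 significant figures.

ρ_w = 1.029 g cm⁻³ = 1029 kg m⁻³. Annual water volume added = 140 Gt / ρ_w = 1.400×10^14 kg / 1029 kg m⁻³ = 1.361×10^11 m³.
Δh per year = 1.361×10^11 / 3.63×10^14 = 3.75×10^-4 m = 0.375 mm.

≈ 0.375 mm/yr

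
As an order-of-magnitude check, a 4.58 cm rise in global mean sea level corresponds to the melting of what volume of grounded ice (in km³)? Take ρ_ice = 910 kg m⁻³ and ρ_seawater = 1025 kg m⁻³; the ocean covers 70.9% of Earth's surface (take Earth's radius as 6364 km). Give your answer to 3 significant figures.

≈ 1.86×10^4 km³

Required water volume = Δh × A = 0.0458 m × 3.61×10^14 m² = 1.653×10^13 m³ = 1.653×10^4 km³.
Ice volume = water volume × ρ_w/ρ_ice = 1.653×10^4 × 1025/910 = 1.86×10^4 km³.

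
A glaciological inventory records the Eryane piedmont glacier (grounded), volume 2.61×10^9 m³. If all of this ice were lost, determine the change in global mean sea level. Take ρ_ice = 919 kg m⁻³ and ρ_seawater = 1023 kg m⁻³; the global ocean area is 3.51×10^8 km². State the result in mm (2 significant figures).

≈ 6.7×10^-3 mm

Eryane: 2.61×10^9 m³ × (919/1023) = 2.345×10^9 m³ of water.
Spread over 3.51×10^14 m² of ocean, Δh = 2.345×10^9 / 3.51×10^14 = 6.68×10^-6 m = 6.7×10^-3 mm.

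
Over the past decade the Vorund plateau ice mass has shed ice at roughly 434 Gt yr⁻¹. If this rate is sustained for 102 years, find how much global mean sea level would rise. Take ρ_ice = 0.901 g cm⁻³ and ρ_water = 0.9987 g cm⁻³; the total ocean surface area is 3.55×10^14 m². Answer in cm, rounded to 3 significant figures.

Total mass lost = 434 Gt/yr × 102 yr = 4.427×10^4 Gt = 4.427×10^16 kg.
ρ_w = 0.9987 g cm⁻³ = 998.7 kg m⁻³, so water volume = 4.427×10^16 / 998.7 = 4.433×10^13 m³.
Δh = 4.433×10^13 / 3.55×10^14 = 0.125 m = 12.5 cm.

≈ 12.5 cm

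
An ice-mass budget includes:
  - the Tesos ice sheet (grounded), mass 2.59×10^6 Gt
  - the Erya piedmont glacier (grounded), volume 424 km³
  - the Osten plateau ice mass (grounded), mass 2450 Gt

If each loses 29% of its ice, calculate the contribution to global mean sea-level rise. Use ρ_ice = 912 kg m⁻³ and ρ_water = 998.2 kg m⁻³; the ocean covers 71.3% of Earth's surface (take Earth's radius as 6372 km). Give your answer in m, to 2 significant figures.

Tesos: 0.29 × 2.59×10^6 Gt = 7.511×10^17 kg; dividing by ρ_w = 998.2 kg m⁻³ gives 7.525×10^14 m³ of water.
Erya: 0.29 × 424 km³ × (912/998.2) = 112.3 km³ of water.
Osten: 0.29 × 2450 Gt = 7.105×10^14 kg; dividing by ρ_w = 998.2 kg m⁻³ gives 7.118×10^11 m³ of water.
Total added water ≈ 7.533×10^14 m³ over 3.64×10^14 m² → Δh = 2.07 m.

≈ 2.1 m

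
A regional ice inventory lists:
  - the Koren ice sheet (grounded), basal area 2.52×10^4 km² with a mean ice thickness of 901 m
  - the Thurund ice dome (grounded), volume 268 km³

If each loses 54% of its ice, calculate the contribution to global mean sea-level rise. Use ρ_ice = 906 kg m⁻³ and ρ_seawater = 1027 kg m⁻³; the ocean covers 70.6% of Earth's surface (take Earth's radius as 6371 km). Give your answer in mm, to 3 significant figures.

Koren: ice volume = 2.52×10^4 km² × 901 m = 2.271×10^4 km³; 0.54 × 2.271×10^4 × (906/1027) = 1.082×10^4 km³ of water.
Thurund: 0.54 × 268 km³ × (906/1027) = 127.7 km³ of water.
Total added water ≈ 1.094×10^13 m³ over 3.60×10^14 m² → Δh = 0.0304 m = 30.4 mm.

≈ 30.4 mm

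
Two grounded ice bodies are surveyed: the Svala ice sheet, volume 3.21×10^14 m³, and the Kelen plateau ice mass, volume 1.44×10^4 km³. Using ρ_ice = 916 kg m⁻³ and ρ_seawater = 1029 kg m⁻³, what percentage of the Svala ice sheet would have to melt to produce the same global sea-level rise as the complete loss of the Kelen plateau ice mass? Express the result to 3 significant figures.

Equal sea-level rise means equal mass of meltwater, i.e. equal mass of ice lost.
Ice mass of Kelen: 1.319×10^16 kg; ice mass of Svala: 2.940×10^17 kg.
Fraction required = 1.319×10^16 / 2.940×10^17 = 0.0449 → 4.49 %.

≈ 4.49 %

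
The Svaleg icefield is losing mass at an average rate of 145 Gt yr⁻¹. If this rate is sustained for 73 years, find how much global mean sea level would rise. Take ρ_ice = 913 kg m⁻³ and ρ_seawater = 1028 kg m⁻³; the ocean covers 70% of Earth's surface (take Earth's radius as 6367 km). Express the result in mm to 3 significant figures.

Total mass lost = 145 Gt/yr × 73 yr = 1.058×10^4 Gt = 1.058×10^16 kg.
ρ_w = 1028 kg m⁻³, so water volume = 1.058×10^16 / 1028 = 1.030×10^13 m³.
Δh = 1.030×10^13 / 3.57×10^14 = 0.0289 m = 28.9 mm.

≈ 28.9 mm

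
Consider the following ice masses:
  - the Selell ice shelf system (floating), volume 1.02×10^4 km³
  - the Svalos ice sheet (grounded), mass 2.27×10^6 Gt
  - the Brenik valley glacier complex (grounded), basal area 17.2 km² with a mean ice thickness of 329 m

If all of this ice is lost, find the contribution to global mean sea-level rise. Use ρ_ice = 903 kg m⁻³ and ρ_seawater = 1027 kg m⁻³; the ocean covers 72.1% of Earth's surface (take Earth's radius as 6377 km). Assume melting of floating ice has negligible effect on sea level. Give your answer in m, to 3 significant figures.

The Selell ice shelf system is floating and already displaces its own weight of water, so its melt adds essentially nothing to sea level.
Svalos: 2.27×10^6 Gt = 2.270×10^18 kg; dividing by ρ_w = 1027 kg m⁻³ gives 2.210×10^15 m³ of water.
Brenik: ice volume = 17.2 km² × 329 m = 5.659 km³; 5.659 × (903/1027) = 4.976 km³ of water.
Total added water ≈ 2.210×10^15 m³ over 3.68×10^14 m² → Δh = 6.00 m.

≈ 6.00 m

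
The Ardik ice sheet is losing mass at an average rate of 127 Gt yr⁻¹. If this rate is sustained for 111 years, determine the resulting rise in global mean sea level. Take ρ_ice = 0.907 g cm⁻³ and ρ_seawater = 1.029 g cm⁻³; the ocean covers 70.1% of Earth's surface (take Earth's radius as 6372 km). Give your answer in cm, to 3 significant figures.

Total mass lost = 127 Gt/yr × 111 yr = 1.410×10^4 Gt = 1.410×10^16 kg.
ρ_w = 1.029 g cm⁻³ = 1029 kg m⁻³, so water volume = 1.410×10^16 / 1029 = 1.370×10^13 m³.
Δh = 1.370×10^13 / 3.58×10^14 = 0.0383 m = 3.83 cm.

≈ 3.83 cm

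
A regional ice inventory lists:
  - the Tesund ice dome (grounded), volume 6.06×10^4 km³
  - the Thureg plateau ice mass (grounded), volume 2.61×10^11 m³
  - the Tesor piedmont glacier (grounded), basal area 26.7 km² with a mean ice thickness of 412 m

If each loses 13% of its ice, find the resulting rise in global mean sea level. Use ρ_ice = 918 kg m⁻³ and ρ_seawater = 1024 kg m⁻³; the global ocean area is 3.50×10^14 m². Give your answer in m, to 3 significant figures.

Tesund: 0.13 × 6.06×10^4 km³ × (918/1024) = 7063 km³ of water.
Thureg: 0.13 × 2.61×10^11 m³ × (918/1024) = 3.042×10^10 m³ of water.
Tesor: ice volume = 26.7 km² × 412 m = 11.00 km³; 0.13 × 11.00 × (918/1024) = 1.282 km³ of water.
Total added water ≈ 7.094×10^12 m³ over 3.50×10^14 m² → Δh = 0.0203 m.

≈ 0.0203 m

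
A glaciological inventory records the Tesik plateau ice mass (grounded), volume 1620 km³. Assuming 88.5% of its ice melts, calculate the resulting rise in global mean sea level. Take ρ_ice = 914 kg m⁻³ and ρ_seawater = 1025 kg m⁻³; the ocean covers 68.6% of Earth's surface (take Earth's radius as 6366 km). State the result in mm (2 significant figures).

Tesik: 0.885 × 1620 km³ × (914/1025) = 1278 km³ of water.
Spread over 3.49×10^14 m² of ocean, Δh = 1.278×10^12 / 3.49×10^14 = 3.66×10^-3 m = 3.7 mm.

≈ 3.7 mm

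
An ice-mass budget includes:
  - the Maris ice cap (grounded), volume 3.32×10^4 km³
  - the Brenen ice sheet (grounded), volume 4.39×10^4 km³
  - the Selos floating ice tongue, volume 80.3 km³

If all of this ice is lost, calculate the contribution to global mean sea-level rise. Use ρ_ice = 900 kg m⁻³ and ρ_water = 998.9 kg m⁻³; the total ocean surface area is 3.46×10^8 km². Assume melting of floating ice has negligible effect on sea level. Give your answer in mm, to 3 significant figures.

Maris: 3.32×10^4 km³ × (900/998.9) = 2.991×10^4 km³ of water.
Brenen: 4.39×10^4 km³ × (900/998.9) = 3.955×10^4 km³ of water.
The Selos floating ice tongue is floating and already displaces its own weight of water, so its melt adds essentially nothing to sea level.
Total added water ≈ 6.947×10^13 m³ over 3.46×10^14 m² → Δh = 0.201 m = 201 mm.

≈ 201 mm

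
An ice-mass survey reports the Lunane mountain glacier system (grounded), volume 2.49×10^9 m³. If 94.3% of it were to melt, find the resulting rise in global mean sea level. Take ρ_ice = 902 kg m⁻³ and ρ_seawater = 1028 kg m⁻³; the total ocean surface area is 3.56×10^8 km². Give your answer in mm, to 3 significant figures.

≈ 5.79×10^-3 mm

Lunane: 0.943 × 2.49×10^9 m³ × (902/1028) = 2.060×10^9 m³ of water.
Spread over 3.56×10^14 m² of ocean, Δh = 2.060×10^9 / 3.56×10^14 = 5.79×10^-6 m = 5.79×10^-3 mm.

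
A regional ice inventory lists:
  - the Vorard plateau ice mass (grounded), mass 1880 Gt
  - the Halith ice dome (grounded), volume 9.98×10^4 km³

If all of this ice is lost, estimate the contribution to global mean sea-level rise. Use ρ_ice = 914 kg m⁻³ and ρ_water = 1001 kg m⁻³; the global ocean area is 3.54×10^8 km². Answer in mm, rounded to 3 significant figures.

Vorard: 1880 Gt = 1.880×10^15 kg; dividing by ρ_w = 1001 kg m⁻³ gives 1.878×10^12 m³ of water.
Halith: 9.98×10^4 km³ × (914/1001) = 9.113×10^4 km³ of water.
Total added water ≈ 9.300×10^13 m³ over 3.54×10^14 m² → Δh = 0.263 m = 263 mm.

≈ 263 mm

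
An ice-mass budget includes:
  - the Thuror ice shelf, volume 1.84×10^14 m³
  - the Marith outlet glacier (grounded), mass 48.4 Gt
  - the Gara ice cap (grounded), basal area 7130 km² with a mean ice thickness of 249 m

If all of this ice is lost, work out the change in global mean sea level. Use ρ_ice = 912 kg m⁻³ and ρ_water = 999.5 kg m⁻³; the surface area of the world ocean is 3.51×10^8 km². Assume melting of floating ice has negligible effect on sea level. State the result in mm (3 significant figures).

The Thuror ice shelf is floating and already displaces its own weight of water, so its melt adds essentially nothing to sea level.
Marith: 48.4 Gt = 4.840×10^13 kg; dividing by ρ_w = 999.5 kg m⁻³ gives 4.842×10^10 m³ of water.
Gara: ice volume = 7130 km² × 249 m = 1775 km³; 1775 × (912/999.5) = 1620 km³ of water.
Total added water ≈ 1.668×10^12 m³ over 3.51×10^14 m² → Δh = 4.75×10^-3 m = 4.75 mm.

≈ 4.75 mm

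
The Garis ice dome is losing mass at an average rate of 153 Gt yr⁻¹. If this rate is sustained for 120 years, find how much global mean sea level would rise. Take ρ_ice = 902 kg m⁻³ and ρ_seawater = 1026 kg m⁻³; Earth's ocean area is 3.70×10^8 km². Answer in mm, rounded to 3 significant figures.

≈ 48.4 mm

Total mass lost = 153 Gt/yr × 120 yr = 1.836×10^4 Gt = 1.836×10^16 kg.
ρ_w = 1026 kg m⁻³, so water volume = 1.836×10^16 / 1026 = 1.789×10^13 m³.
Δh = 1.789×10^13 / 3.70×10^14 = 0.0484 m = 48.4 mm.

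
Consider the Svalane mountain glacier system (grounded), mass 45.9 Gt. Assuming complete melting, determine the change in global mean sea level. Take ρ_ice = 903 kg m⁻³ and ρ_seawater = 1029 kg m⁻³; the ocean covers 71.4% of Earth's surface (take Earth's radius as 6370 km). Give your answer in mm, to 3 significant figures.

≈ 0.123 mm

Svalane: 45.9 Gt = 4.590×10^13 kg; dividing by ρ_w = 1029 kg m⁻³ gives 4.461×10^10 m³ of water.
Spread over 3.64×10^14 m² of ocean, Δh = 4.461×10^10 / 3.64×10^14 = 1.23×10^-4 m = 0.123 mm.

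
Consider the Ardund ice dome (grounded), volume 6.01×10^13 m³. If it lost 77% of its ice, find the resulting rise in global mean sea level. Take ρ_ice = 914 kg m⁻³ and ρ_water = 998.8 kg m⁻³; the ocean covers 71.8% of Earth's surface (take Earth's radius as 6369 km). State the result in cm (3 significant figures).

≈ 11.6 cm

Ardund: 0.77 × 6.01×10^13 m³ × (914/998.8) = 4.235×10^13 m³ of water.
Spread over 3.66×10^14 m² of ocean, Δh = 4.235×10^13 / 3.66×10^14 = 0.116 m = 11.6 cm.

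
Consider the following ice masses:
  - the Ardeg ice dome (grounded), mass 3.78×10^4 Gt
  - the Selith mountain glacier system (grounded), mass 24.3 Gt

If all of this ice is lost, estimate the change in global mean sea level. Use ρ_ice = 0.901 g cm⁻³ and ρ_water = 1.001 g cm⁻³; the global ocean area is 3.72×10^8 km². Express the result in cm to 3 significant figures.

Ardeg: 3.78×10^4 Gt = 3.780×10^16 kg; dividing by ρ_w = 1.001 g cm⁻³ = 1001 kg m⁻³ gives 3.776×10^13 m³ of water.
Selith: 24.3 Gt = 2.430×10^13 kg; dividing by ρ_w = 1001 kg m⁻³ gives 2.428×10^10 m³ of water.
Total added water ≈ 3.779×10^13 m³ over 3.72×10^14 m² → Δh = 0.102 m = 10.2 cm.

≈ 10.2 cm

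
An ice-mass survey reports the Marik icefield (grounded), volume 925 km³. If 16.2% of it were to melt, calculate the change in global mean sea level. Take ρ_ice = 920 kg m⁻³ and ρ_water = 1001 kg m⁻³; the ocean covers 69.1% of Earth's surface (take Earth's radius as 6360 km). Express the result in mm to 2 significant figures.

Marik: 0.162 × 925 km³ × (920/1001) = 137.7 km³ of water.
Spread over 3.51×10^14 m² of ocean, Δh = 1.377×10^11 / 3.51×10^14 = 3.92×10^-4 m = 0.39 mm.

≈ 0.39 mm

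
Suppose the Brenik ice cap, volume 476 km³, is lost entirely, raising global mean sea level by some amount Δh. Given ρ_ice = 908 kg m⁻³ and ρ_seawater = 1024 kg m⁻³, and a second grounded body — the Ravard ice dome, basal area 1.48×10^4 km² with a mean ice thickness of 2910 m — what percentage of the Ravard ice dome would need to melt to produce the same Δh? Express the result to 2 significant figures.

Equal sea-level rise means equal mass of meltwater, i.e. equal mass of ice lost.
Ice mass of Brenik: 4.322×10^14 kg; ice mass of Ravard: 3.911×10^16 kg.
Fraction required = 4.322×10^14 / 3.911×10^16 = 0.0111 → 1.1 %.

≈ 1.1 %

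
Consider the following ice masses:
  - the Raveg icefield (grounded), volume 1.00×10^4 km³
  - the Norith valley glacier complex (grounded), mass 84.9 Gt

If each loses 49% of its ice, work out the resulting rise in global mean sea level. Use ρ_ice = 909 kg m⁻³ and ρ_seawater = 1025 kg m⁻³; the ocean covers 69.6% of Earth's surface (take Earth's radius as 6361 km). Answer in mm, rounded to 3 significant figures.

Raveg: 0.49 × 1.00×10^4 km³ × (909/1025) = 4345 km³ of water.
Norith: 0.49 × 84.9 Gt = 4.160×10^13 kg; dividing by ρ_w = 1025 kg m⁻³ gives 4.059×10^10 m³ of water.
Total added water ≈ 4.386×10^12 m³ over 3.54×10^14 m² → Δh = 0.0124 m = 12.4 mm.

≈ 12.4 mm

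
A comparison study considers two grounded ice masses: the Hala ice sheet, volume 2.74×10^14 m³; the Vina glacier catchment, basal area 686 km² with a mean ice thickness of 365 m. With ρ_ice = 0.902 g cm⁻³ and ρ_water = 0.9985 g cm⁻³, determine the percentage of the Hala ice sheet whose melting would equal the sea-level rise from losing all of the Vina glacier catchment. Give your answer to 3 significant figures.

≈ 0.0914 %

Equal sea-level rise means equal mass of meltwater, i.e. equal mass of ice lost.
Ice mass of Vina: 2.259×10^14 kg; ice mass of Hala: 2.471×10^17 kg.
Fraction required = 2.259×10^14 / 2.471×10^17 = 9.14×10^-4 → 0.0914 %.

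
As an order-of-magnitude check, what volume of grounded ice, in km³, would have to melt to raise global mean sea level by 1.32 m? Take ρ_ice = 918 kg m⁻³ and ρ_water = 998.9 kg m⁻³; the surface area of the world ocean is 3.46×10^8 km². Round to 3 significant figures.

Required water volume = Δh × A = 1.32 m × 3.46×10^14 m² = 4.567×10^14 m³ = 4.567×10^5 km³.
Ice volume = water volume × ρ_w/ρ_ice = 4.567×10^5 × 998.9/918 = 4.97×10^5 km³.

≈ 4.97×10^5 km³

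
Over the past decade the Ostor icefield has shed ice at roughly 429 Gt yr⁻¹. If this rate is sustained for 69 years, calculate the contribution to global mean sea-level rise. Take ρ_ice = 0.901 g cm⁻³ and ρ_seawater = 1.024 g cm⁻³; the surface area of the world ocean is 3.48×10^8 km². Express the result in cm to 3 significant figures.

≈ 8.31 cm

Total mass lost = 429 Gt/yr × 69 yr = 2.960×10^4 Gt = 2.960×10^16 kg.
ρ_w = 1.024 g cm⁻³ = 1024 kg m⁻³, so water volume = 2.960×10^16 / 1024 = 2.891×10^13 m³.
Δh = 2.891×10^13 / 3.48×10^14 = 0.0831 m = 8.31 cm.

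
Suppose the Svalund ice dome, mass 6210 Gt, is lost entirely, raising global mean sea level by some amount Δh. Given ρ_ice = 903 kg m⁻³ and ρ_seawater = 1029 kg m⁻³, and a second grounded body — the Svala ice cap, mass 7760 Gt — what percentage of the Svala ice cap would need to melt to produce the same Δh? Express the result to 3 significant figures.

≈ 80.0 %

Equal sea-level rise means equal mass of meltwater, i.e. equal mass of ice lost.
Ice mass of Svalund: 6.210×10^15 kg; ice mass of Svala: 7.760×10^15 kg.
Fraction required = 6.210×10^15 / 7.760×10^15 = 0.800 → 80.0 %.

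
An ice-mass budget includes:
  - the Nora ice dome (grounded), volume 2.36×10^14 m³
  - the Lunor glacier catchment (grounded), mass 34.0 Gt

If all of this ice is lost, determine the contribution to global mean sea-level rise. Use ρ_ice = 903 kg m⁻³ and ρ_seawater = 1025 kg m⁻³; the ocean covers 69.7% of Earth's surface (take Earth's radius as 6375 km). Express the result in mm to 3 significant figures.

≈ 584 mm

Nora: 2.36×10^14 m³ × (903/1025) = 2.079×10^14 m³ of water.
Lunor: 34.0 Gt = 3.400×10^13 kg; dividing by ρ_w = 1025 kg m⁻³ gives 3.317×10^10 m³ of water.
Total added water ≈ 2.079×10^14 m³ over 3.56×10^14 m² → Δh = 0.584 m = 584 mm.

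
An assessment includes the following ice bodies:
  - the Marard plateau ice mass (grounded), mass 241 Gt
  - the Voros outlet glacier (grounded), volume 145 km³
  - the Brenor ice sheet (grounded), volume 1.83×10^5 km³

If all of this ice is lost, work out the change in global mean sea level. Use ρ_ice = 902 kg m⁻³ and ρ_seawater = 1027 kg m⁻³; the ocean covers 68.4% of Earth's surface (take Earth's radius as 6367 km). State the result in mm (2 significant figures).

≈ 460 mm

Marard: 241 Gt = 2.410×10^14 kg; dividing by ρ_w = 1027 kg m⁻³ gives 2.347×10^11 m³ of water.
Voros: 145 km³ × (902/1027) = 127.4 km³ of water.
Brenor: 1.83×10^5 km³ × (902/1027) = 1.607×10^5 km³ of water.
Total added water ≈ 1.611×10^14 m³ over 3.48×10^14 m² → Δh = 0.462 m = 460 mm.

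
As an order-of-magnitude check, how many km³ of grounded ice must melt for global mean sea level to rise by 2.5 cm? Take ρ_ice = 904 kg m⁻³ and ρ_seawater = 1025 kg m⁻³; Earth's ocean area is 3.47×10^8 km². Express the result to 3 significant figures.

Required water volume = Δh × A = 0.025 m × 3.47×10^14 m² = 8.675×10^12 m³ = 8675 km³.
Ice volume = water volume × ρ_w/ρ_ice = 8675 × 1025/904 = 9840 km³.

≈ 9840 km³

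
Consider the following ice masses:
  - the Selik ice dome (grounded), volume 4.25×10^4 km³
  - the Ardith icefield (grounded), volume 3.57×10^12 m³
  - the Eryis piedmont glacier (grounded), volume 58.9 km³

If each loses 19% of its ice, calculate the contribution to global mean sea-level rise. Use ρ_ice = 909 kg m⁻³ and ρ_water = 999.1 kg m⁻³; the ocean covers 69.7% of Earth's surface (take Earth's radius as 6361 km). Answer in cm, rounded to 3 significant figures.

Selik: 0.19 × 4.25×10^4 km³ × (909/999.1) = 7347 km³ of water.
Ardith: 0.19 × 3.57×10^12 m³ × (909/999.1) = 6.171×10^11 m³ of water.
Eryis: 0.19 × 58.9 km³ × (909/999.1) = 10.18 km³ of water.
Total added water ≈ 7.974×10^12 m³ over 3.54×10^14 m² → Δh = 0.0225 m = 2.25 cm.

≈ 2.25 cm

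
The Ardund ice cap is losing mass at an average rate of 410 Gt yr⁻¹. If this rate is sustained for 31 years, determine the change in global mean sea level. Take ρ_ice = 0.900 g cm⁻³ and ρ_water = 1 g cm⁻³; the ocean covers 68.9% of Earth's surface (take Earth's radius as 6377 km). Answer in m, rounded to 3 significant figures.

Total mass lost = 410 Gt/yr × 31 yr = 1.271×10^4 Gt = 1.271×10^16 kg.
ρ_w = 1 g cm⁻³ = 1000 kg m⁻³, so water volume = 1.271×10^16 / 1000 = 1.271×10^13 m³.
Δh = 1.271×10^13 / 3.52×10^14 = 0.0361 m.

≈ 0.0361 m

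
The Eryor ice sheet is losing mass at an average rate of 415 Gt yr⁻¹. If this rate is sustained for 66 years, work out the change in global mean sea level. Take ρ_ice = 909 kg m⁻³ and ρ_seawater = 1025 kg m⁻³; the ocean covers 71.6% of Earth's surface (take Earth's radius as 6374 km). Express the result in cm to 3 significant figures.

≈ 7.31 cm

Total mass lost = 415 Gt/yr × 66 yr = 2.739×10^4 Gt = 2.739×10^16 kg.
ρ_w = 1025 kg m⁻³, so water volume = 2.739×10^16 / 1025 = 2.672×10^13 m³.
Δh = 2.672×10^13 / 3.66×10^14 = 0.0731 m = 7.31 cm.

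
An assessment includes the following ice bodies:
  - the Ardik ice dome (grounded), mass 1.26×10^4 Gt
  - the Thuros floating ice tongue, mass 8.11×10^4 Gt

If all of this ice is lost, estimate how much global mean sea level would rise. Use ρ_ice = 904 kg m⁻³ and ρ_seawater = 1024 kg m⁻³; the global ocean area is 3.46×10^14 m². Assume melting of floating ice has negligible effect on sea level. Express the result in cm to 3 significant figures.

≈ 3.56 cm

Ardik: 1.26×10^4 Gt = 1.260×10^16 kg; dividing by ρ_w = 1024 kg m⁻³ gives 1.230×10^13 m³ of water.
The Thuros floating ice tongue is floating and already displaces its own weight of water, so its melt adds essentially nothing to sea level.
Total added water ≈ 1.230×10^13 m³ over 3.46×10^14 m² → Δh = 0.0356 m = 3.56 cm.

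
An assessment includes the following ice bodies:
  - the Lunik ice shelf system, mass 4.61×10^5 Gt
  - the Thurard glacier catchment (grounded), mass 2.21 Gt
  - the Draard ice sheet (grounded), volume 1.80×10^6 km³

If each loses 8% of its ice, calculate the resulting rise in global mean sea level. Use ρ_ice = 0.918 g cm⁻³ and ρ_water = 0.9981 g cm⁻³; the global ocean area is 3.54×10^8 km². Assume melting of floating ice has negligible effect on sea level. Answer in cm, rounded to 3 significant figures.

The Lunik ice shelf system is floating and already displaces its own weight of water, so its melt adds essentially nothing to sea level.
Thurard: 0.08 × 2.21 Gt = 1.768×10^11 kg; dividing by ρ_w = 0.9981 g cm⁻³ = 998.1 kg m⁻³ gives 1.771×10^8 m³ of water.
Draard: 0.08 × 1.80×10^6 km³ × (918/998.1) = 1.324×10^5 km³ of water.
Total added water ≈ 1.324×10^14 m³ over 3.54×10^14 m² → Δh = 0.374 m = 37.4 cm.

≈ 37.4 cm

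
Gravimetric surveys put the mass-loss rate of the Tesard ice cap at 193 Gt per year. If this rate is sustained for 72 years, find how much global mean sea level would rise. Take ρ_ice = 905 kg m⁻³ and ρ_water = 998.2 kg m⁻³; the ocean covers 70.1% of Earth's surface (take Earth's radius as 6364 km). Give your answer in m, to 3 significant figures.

≈ 0.0390 m

Total mass lost = 193 Gt/yr × 72 yr = 1.390×10^4 Gt = 1.390×10^16 kg.
ρ_w = 998.2 kg m⁻³, so water volume = 1.390×10^16 / 998.2 = 1.392×10^13 m³.
Δh = 1.392×10^13 / 3.57×10^14 = 0.0390 m.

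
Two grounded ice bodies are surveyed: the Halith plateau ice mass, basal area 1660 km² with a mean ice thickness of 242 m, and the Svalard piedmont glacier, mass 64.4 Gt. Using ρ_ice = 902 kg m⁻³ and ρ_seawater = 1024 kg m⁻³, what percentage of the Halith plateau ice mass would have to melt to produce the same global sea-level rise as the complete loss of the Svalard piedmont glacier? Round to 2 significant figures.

Equal sea-level rise means equal mass of meltwater, i.e. equal mass of ice lost.
Ice mass of Svalard: 6.440×10^13 kg; ice mass of Halith: 3.624×10^14 kg.
Fraction required = 6.440×10^13 / 3.624×10^14 = 0.178 → 18 %.

≈ 18 %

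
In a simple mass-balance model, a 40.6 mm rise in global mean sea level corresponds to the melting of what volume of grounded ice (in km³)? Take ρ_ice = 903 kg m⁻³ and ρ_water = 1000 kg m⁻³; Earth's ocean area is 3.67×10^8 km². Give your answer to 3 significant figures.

Required water volume = Δh × A = 0.0406 m × 3.67×10^14 m² = 1.490×10^13 m³ = 1.490×10^4 km³.
Ice volume = water volume × ρ_w/ρ_ice = 1.490×10^4 × 1000/903 = 1.65×10^4 km³.

≈ 1.65×10^4 km³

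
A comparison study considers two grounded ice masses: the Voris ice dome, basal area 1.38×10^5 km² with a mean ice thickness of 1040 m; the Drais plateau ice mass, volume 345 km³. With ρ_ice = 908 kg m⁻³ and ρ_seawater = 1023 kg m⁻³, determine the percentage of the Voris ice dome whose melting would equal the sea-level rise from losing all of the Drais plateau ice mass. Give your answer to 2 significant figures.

≈ 0.24 %

Equal sea-level rise means equal mass of meltwater, i.e. equal mass of ice lost.
Ice mass of Drais: 3.133×10^14 kg; ice mass of Voris: 1.303×10^17 kg.
Fraction required = 3.133×10^14 / 1.303×10^17 = 2.40×10^-3 → 0.24 %.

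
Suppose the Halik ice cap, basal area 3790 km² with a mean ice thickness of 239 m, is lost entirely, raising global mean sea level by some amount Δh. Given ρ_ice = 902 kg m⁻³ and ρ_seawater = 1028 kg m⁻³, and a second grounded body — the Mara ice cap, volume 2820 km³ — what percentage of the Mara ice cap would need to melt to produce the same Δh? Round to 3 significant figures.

≈ 32.1 %

Equal sea-level rise means equal mass of meltwater, i.e. equal mass of ice lost.
Ice mass of Halik: 8.170×10^14 kg; ice mass of Mara: 2.544×10^15 kg.
Fraction required = 8.170×10^14 / 2.544×10^15 = 0.321 → 32.1 %.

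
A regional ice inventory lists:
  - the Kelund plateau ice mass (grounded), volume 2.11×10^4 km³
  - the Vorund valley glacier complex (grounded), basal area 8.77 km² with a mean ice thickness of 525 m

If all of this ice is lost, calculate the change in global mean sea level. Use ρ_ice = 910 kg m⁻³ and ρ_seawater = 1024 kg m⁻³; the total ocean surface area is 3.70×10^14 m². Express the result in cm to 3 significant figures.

≈ 5.07 cm

Kelund: 2.11×10^4 km³ × (910/1024) = 1.875×10^4 km³ of water.
Vorund: ice volume = 8.77 km² × 525 m = 4.604 km³; 4.604 × (910/1024) = 4.092 km³ of water.
Total added water ≈ 1.876×10^13 m³ over 3.70×10^14 m² → Δh = 0.0507 m = 5.07 cm.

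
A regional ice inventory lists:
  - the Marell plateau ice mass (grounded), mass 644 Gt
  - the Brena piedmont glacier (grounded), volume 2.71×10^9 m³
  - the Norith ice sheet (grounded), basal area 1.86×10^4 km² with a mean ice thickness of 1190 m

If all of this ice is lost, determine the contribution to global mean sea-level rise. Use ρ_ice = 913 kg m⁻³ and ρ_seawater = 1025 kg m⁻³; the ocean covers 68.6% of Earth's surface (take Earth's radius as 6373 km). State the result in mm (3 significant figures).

Marell: 644 Gt = 6.440×10^14 kg; dividing by ρ_w = 1025 kg m⁻³ gives 6.283×10^11 m³ of water.
Brena: 2.71×10^9 m³ × (913/1025) = 2.414×10^9 m³ of water.
Norith: ice volume = 1.86×10^4 km² × 1190 m = 2.213×10^4 km³; 2.213×10^4 × (913/1025) = 1.972×10^4 km³ of water.
Total added water ≈ 2.035×10^13 m³ over 3.50×10^14 m² → Δh = 0.0581 m = 58.1 mm.

≈ 58.1 mm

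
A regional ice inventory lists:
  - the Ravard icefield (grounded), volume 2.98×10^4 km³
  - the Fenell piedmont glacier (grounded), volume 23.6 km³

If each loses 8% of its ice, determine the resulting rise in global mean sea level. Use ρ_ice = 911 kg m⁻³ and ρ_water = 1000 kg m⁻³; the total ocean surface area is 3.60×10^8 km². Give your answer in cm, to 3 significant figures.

Ravard: 0.08 × 2.98×10^4 km³ × (911/1000) = 2172 km³ of water.
Fenell: 0.08 × 23.6 km³ × (911/1000) = 1.720 km³ of water.
Total added water ≈ 2.174×10^12 m³ over 3.60×10^14 m² → Δh = 6.04×10^-3 m = 0.604 cm.

≈ 0.604 cm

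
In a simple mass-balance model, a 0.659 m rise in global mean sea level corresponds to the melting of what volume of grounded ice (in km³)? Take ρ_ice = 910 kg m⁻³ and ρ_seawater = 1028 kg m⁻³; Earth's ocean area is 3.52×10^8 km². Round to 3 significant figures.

≈ 2.62×10^5 km³

Required water volume = Δh × A = 0.659 m × 3.52×10^14 m² = 2.320×10^14 m³ = 2.320×10^5 km³.
Ice volume = water volume × ρ_w/ρ_ice = 2.320×10^5 × 1028/910 = 2.62×10^5 km³.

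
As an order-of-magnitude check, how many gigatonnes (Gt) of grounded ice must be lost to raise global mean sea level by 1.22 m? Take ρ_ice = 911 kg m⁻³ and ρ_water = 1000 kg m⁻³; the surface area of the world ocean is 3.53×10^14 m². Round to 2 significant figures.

Required water volume = Δh × A = 1.22 m × 3.53×10^14 m² = 4.307×10^14 m³.
ρ_w = 1000 kg m⁻³, so the mass of water = 4.307×10^14 m³ × 1000 kg m⁻³ = 4.307×10^17 kg = 4.3×10^5 Gt (and the same mass of ice, by conservation).

≈ 4.3×10^5 Gt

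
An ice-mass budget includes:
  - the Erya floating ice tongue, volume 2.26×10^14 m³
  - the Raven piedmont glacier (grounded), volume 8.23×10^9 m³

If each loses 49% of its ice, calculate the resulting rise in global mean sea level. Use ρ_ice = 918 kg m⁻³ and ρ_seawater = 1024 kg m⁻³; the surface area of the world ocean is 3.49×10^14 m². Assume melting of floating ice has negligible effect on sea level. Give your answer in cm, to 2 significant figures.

≈ 1.0×10^-3 cm

The Erya floating ice tongue is floating and already displaces its own weight of water, so its melt adds essentially nothing to sea level.
Raven: 0.49 × 8.23×10^9 m³ × (918/1024) = 3.615×10^9 m³ of water.
Total added water ≈ 3.615×10^9 m³ over 3.49×10^14 m² → Δh = 1.04×10^-5 m = 1.0×10^-3 cm.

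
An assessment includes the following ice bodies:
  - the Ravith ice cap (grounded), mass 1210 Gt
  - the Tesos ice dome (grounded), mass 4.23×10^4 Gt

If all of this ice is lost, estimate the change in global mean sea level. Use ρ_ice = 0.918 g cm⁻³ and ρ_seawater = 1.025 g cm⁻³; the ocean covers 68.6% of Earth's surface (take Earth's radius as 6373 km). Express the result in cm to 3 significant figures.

Ravith: 1210 Gt = 1.210×10^15 kg; dividing by ρ_w = 1.025 g cm⁻³ = 1025 kg m⁻³ gives 1.180×10^12 m³ of water.
Tesos: 4.23×10^4 Gt = 4.230×10^16 kg; dividing by ρ_w = 1025 kg m⁻³ gives 4.127×10^13 m³ of water.
Total added water ≈ 4.245×10^13 m³ over 3.50×10^14 m² → Δh = 0.121 m = 12.1 cm.

≈ 12.1 cm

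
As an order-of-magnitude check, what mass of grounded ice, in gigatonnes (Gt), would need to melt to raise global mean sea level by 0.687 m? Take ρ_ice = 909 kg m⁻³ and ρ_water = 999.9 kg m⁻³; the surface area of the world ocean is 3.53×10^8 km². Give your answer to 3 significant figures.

≈ 2.42×10^5 Gt

Required water volume = Δh × A = 0.687 m × 3.53×10^14 m² = 2.425×10^14 m³.
ρ_w = 999.9 kg m⁻³, so the mass of water = 2.425×10^14 m³ × 999.9 kg m⁻³ = 2.425×10^17 kg = 2.42×10^5 Gt (and the same mass of ice, by conservation).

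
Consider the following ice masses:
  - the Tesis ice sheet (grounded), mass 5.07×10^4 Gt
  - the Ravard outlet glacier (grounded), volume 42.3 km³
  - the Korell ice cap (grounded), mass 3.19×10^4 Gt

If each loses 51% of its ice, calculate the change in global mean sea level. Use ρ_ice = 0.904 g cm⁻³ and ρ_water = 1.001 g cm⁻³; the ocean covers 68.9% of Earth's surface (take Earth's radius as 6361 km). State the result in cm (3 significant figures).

Tesis: 0.51 × 5.07×10^4 Gt = 2.586×10^16 kg; dividing by ρ_w = 1.001 g cm⁻³ = 1001 kg m⁻³ gives 2.583×10^13 m³ of water.
Ravard: 0.51 × 42.3 km³ × (904/1001) = 19.48 km³ of water.
Korell: 0.51 × 3.19×10^4 Gt = 1.627×10^16 kg; dividing by ρ_w = 1001 kg m⁻³ gives 1.625×10^13 m³ of water.
Total added water ≈ 4.210×10^13 m³ over 3.50×10^14 m² → Δh = 0.120 m = 12.0 cm.

≈ 12.0 cm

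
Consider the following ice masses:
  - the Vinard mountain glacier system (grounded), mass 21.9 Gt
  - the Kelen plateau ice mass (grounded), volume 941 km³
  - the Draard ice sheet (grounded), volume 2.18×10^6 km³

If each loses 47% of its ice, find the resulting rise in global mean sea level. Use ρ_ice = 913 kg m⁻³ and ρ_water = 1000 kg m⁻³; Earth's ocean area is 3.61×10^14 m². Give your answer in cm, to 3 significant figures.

Vinard: 0.47 × 21.9 Gt = 1.029×10^13 kg; dividing by ρ_w = 1000 kg m⁻³ gives 1.029×10^10 m³ of water.
Kelen: 0.47 × 941 km³ × (913/1000) = 403.8 km³ of water.
Draard: 0.47 × 2.18×10^6 km³ × (913/1000) = 9.355×10^5 km³ of water.
Total added water ≈ 9.359×10^14 m³ over 3.61×10^14 m² → Δh = 2.59 m = 259 cm.

≈ 259 cm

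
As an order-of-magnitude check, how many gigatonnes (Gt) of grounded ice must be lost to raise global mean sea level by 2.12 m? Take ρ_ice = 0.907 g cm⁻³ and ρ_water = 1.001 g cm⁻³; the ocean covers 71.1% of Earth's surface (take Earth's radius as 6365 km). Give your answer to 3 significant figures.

Required water volume = Δh × A = 2.12 m × 3.62×10^14 m² = 7.674×10^14 m³.
ρ_w = 1.001 g cm⁻³ = 1001 kg m⁻³, so the mass of water = 7.674×10^14 m³ × 1001 kg m⁻³ = 7.682×10^17 kg = 7.68×10^5 Gt (and the same mass of ice, by conservation).

≈ 7.68×10^5 Gt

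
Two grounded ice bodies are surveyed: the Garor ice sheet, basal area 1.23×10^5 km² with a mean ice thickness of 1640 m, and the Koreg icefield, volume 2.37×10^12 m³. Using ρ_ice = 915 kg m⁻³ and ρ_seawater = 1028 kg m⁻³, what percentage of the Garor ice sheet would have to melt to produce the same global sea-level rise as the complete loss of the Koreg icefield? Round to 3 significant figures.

≈ 1.17 %

Equal sea-level rise means equal mass of meltwater, i.e. equal mass of ice lost.
Ice mass of Koreg: 2.169×10^15 kg; ice mass of Garor: 1.846×10^17 kg.
Fraction required = 2.169×10^15 / 1.846×10^17 = 0.0117 → 1.17 %.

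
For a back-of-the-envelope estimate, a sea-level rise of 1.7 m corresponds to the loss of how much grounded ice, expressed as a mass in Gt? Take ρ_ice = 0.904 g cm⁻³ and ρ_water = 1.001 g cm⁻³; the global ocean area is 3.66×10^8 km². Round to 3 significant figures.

≈ 6.23×10^5 Gt

Required water volume = Δh × A = 1.7 m × 3.66×10^14 m² = 6.222×10^14 m³.
ρ_w = 1.001 g cm⁻³ = 1001 kg m⁻³, so the mass of water = 6.222×10^14 m³ × 1001 kg m⁻³ = 6.228×10^17 kg = 6.23×10^5 Gt (and the same mass of ice, by conservation).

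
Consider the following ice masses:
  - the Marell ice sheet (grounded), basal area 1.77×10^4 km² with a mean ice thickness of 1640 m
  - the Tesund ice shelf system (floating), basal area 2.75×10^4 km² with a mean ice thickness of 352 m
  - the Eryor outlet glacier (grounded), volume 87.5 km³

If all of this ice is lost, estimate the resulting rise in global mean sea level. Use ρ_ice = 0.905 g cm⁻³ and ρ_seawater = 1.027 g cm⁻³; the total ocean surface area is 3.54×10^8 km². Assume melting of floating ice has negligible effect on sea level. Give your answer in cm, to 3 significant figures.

≈ 7.25 cm

Marell: ice volume = 1.77×10^4 km² × 1640 m = 2.903×10^4 km³; 2.903×10^4 × (905/1027) = 2.558×10^4 km³ of water.
The Tesund ice shelf system is floating and already displaces its own weight of water, so its melt adds essentially nothing to sea level.
Eryor: 87.5 km³ × (905/1027) = 77.11 km³ of water.
Total added water ≈ 2.566×10^13 m³ over 3.54×10^14 m² → Δh = 0.0725 m = 7.25 cm.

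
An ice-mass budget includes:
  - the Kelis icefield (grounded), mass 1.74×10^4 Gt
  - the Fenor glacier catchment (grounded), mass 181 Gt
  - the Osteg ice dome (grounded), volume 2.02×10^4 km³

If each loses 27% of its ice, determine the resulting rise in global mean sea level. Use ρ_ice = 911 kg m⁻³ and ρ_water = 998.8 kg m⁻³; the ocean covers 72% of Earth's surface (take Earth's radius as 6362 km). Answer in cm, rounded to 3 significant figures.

≈ 2.66 cm

Kelis: 0.27 × 1.74×10^4 Gt = 4.698×10^15 kg; dividing by ρ_w = 998.8 kg m⁻³ gives 4.704×10^12 m³ of water.
Fenor: 0.27 × 181 Gt = 4.887×10^13 kg; dividing by ρ_w = 998.8 kg m⁻³ gives 4.893×10^10 m³ of water.
Osteg: 0.27 × 2.02×10^4 km³ × (911/998.8) = 4975 km³ of water.
Total added water ≈ 9.727×10^12 m³ over 3.66×10^14 m² → Δh = 0.0266 m = 2.66 cm.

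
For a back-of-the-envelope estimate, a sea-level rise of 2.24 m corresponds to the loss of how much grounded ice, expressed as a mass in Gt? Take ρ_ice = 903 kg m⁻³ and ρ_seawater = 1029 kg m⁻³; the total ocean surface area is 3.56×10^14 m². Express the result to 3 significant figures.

Required water volume = Δh × A = 2.24 m × 3.56×10^14 m² = 7.974×10^14 m³.
ρ_w = 1029 kg m⁻³, so the mass of water = 7.974×10^14 m³ × 1029 kg m⁻³ = 8.206×10^17 kg = 8.21×10^5 Gt (and the same mass of ice, by conservation).

≈ 8.21×10^5 Gt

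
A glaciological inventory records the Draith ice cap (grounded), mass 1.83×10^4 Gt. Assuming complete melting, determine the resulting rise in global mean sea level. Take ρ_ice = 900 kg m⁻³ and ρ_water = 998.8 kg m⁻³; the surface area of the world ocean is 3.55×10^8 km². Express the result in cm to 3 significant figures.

Draith: 1.83×10^4 Gt = 1.830×10^16 kg; dividing by ρ_w = 998.8 kg m⁻³ gives 1.832×10^13 m³ of water.
Spread over 3.55×10^14 m² of ocean, Δh = 1.832×10^13 / 3.55×10^14 = 0.0516 m = 5.16 cm.

≈ 5.16 cm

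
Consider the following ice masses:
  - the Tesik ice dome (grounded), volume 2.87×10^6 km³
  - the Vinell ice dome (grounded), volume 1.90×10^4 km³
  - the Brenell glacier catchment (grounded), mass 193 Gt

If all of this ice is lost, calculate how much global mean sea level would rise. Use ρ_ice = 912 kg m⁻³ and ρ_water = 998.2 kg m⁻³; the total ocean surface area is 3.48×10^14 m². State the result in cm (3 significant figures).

≈ 759 cm

Tesik: 2.87×10^6 km³ × (912/998.2) = 2.622×10^6 km³ of water.
Vinell: 1.90×10^4 km³ × (912/998.2) = 1.736×10^4 km³ of water.
Brenell: 193 Gt = 1.930×10^14 kg; dividing by ρ_w = 998.2 kg m⁻³ gives 1.933×10^11 m³ of water.
Total added water ≈ 2.640×10^15 m³ over 3.48×10^14 m² → Δh = 7.59 m = 759 cm.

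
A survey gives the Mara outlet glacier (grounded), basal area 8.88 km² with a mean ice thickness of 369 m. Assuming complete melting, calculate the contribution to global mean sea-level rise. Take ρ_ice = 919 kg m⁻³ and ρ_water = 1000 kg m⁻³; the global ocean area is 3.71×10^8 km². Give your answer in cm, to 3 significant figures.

≈ 8.12×10^-4 cm

Mara: ice volume = 8.88 km² × 369 m = 3.277 km³; 3.277 × (919/1000) = 3.011 km³ of water.
Spread over 3.71×10^14 m² of ocean, Δh = 3.011×10^9 / 3.71×10^14 = 8.12×10^-6 m = 8.12×10^-4 cm.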